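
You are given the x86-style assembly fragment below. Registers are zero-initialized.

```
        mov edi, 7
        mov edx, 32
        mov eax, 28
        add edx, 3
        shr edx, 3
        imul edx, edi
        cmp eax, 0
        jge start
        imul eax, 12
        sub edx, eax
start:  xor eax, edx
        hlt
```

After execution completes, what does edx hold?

edi=7
edx=32
eax=28
edx=32+3=35
edx=35>>3=4
edx=4*7=28
cmp eax, 0  (cmp 28,0)
jge start: taken
eax=28^28=0
halt.

28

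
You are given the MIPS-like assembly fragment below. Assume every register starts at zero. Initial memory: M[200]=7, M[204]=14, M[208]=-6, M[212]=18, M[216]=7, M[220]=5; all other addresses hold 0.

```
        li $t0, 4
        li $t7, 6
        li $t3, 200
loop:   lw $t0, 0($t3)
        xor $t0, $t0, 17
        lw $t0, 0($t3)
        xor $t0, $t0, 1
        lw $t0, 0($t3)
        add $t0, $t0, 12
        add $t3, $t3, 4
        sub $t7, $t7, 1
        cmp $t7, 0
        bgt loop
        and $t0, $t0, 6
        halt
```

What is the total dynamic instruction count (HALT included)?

$t0=4
$t7=6
$t3=200
$t0=M[200]=7
$t0=7^17=22
$t0=M[200]=7
$t0=7^1=6
$t0=M[200]=7
$t0=7+12=19
$t3=200+4=204
$t7=6-1=5
cmp $t7, 0  (cmp 5,0)
bgt loop: taken
$t0=M[204]=14
$t0=14^17=31
$t0=M[204]=14
$t0=14^1=15
$t0=M[204]=14
$t0=14+12=26
$t3=204+4=208
$t7=5-1=4
cmp $t7, 0  (cmp 4,0)
bgt loop: taken
$t0=M[208]=-6
$t0=(-6)^17=-21
$t0=M[208]=-6
$t0=(-6)^1=-5
$t0=M[208]=-6
$t0=(-6)+12=6
$t3=208+4=212
$t7=4-1=3
cmp $t7, 0  (cmp 3,0)
bgt loop: taken
$t0=M[212]=18
$t0=18^17=3
$t0=M[212]=18
$t0=18^1=19
$t0=M[212]=18
$t0=18+12=30
$t3=212+4=216
$t7=3-1=2
cmp $t7, 0  (cmp 2,0)
bgt loop: taken
$t0=M[216]=7
$t0=7^17=22
$t0=M[216]=7
$t0=7^1=6
$t0=M[216]=7
$t0=7+12=19
$t3=216+4=220
$t7=2-1=1
cmp $t7, 0  (cmp 1,0)
bgt loop: taken
$t0=M[220]=5
$t0=5^17=20
$t0=M[220]=5
$t0=5^1=4
$t0=M[220]=5
$t0=5+12=17
$t3=220+4=224
$t7=1-1=0
cmp $t7, 0  (cmp 0,0)
bgt loop: not taken
$t0=17&6=0
halt.
Total executed instructions: 65.

65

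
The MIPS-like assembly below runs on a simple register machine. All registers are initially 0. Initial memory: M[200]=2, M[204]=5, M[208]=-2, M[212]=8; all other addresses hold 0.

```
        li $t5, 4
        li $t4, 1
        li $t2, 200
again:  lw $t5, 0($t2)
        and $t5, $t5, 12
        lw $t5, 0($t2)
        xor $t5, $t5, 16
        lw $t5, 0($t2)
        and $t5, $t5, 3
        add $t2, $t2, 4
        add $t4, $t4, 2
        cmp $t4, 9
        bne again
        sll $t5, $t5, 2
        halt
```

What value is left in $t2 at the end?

li $t5, 4 → $t5=4
li $t4, 1 → $t4=1
li $t2, 200 → $t2=200
lw $t5, 0($t2) → $t5=M[200]=2
and $t5, $t5, 12 → $t5=2&12=0
lw $t5, 0($t2) → $t5=M[200]=2
xor $t5, $t5, 16 → $t5=2^16=18
lw $t5, 0($t2) → $t5=M[200]=2
and $t5, $t5, 3 → $t5=2&3=2
add $t2, $t2, 4 → $t2=200+4=204
add $t4, $t4, 2 → $t4=1+2=3
cmp $t4, 9  (cmp 3,9)
bne again: taken
lw $t5, 0($t2) → $t5=M[204]=5
and $t5, $t5, 12 → $t5=5&12=4
lw $t5, 0($t2) → $t5=M[204]=5
xor $t5, $t5, 16 → $t5=5^16=21
lw $t5, 0($t2) → $t5=M[204]=5
and $t5, $t5, 3 → $t5=5&3=1
add $t2, $t2, 4 → $t2=204+4=208
add $t4, $t4, 2 → $t4=3+2=5
cmp $t4, 9  (cmp 5,9)
bne again: taken
lw $t5, 0($t2) → $t5=M[208]=-2
and $t5, $t5, 12 → $t5=(-2)&12=12
lw $t5, 0($t2) → $t5=M[208]=-2
xor $t5, $t5, 16 → $t5=(-2)^16=-18
lw $t5, 0($t2) → $t5=M[208]=-2
and $t5, $t5, 3 → $t5=(-2)&3=2
add $t2, $t2, 4 → $t2=208+4=212
add $t4, $t4, 2 → $t4=5+2=7
cmp $t4, 9  (cmp 7,9)
bne again: taken
lw $t5, 0($t2) → $t5=M[212]=8
and $t5, $t5, 12 → $t5=8&12=8
lw $t5, 0($t2) → $t5=M[212]=8
xor $t5, $t5, 16 → $t5=8^16=24
lw $t5, 0($t2) → $t5=M[212]=8
and $t5, $t5, 3 → $t5=8&3=0
add $t2, $t2, 4 → $t2=212+4=216
add $t4, $t4, 2 → $t4=7+2=9
cmp $t4, 9  (cmp 9,9)
bne again: not taken
sll $t5, $t5, 2 → $t5=0<<2=0
halt.

216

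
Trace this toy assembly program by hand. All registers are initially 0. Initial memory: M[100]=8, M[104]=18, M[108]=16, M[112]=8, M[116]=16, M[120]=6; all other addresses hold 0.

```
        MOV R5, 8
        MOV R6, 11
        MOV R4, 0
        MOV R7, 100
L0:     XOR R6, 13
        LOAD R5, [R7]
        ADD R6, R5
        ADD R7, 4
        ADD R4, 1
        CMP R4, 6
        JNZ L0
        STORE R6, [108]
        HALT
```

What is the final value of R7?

124

R5=8
R6=11
R4=0
R7=100
R6=11^13=6
R5=M[100]=8
R6=6+8=14
R7=100+4=104
R4=0+1=1
CMP R4, 6  (cmp 1,6)
JNZ L0: taken
R6=14^13=3
R5=M[104]=18
R6=3+18=21
R7=104+4=108
R4=1+1=2
CMP R4, 6  (cmp 2,6)
JNZ L0: taken
R6=21^13=24
R5=M[108]=16
R6=24+16=40
R7=108+4=112
R4=2+1=3
CMP R4, 6  (cmp 3,6)
JNZ L0: taken
R6=40^13=37
R5=M[112]=8
R6=37+8=45
R7=112+4=116
R4=3+1=4
CMP R4, 6  (cmp 4,6)
JNZ L0: taken
R6=45^13=32
R5=M[116]=16
R6=32+16=48
R7=116+4=120
R4=4+1=5
CMP R4, 6  (cmp 5,6)
JNZ L0: taken
R6=48^13=61
R5=M[120]=6
R6=61+6=67
R7=120+4=124
R4=5+1=6
CMP R4, 6  (cmp 6,6)
JNZ L0: not taken
STORE R6, [108] → M[108]=67
halt.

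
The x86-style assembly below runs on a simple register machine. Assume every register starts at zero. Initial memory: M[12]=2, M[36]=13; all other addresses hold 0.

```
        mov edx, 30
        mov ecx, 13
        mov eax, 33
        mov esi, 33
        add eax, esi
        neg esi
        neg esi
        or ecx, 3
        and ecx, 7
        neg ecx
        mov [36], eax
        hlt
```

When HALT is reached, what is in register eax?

66

edx=30
ecx=13
eax=33
esi=33
eax=33+33=66
esi=-(33)=-33
esi=-(-33)=33
ecx=13|3=15
ecx=15&7=7
ecx=-(7)=-7
mov [36], eax → M[36]=66
halt.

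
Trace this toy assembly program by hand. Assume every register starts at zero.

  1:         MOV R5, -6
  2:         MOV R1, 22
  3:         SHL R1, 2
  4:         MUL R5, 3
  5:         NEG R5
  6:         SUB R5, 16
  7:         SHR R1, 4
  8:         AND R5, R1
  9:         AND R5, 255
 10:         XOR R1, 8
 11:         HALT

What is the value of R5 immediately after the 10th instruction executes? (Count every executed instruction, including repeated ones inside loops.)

R5=-6
R1=22
R1=22<<2=88
R5=(-6)*3=-18
R5=-(-18)=18
R5=18-16=2
R1=88>>4=5
R5=2&5=0
R5=0&255=0
R1=5^8=13
After step 10: R5 = 0.

0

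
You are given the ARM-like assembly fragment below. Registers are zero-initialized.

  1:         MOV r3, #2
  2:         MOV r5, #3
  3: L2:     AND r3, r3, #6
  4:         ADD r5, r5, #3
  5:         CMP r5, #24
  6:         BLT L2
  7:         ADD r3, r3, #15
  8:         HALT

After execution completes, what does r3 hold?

after MOV r3, #2: r3=2
after MOV r5, #3: r5=3
after AND r3, r3, #6: r3=2&6=2
after ADD r5, r5, #3: r5=3+3=6
CMP r5, #24  (cmp 6,24)
BLT L2: taken
after AND r3, r3, #6: r3=2&6=2
after ADD r5, r5, #3: r5=6+3=9
CMP r5, #24  (cmp 9,24)
BLT L2: taken
after AND r3, r3, #6: r3=2&6=2
after ADD r5, r5, #3: r5=9+3=12
CMP r5, #24  (cmp 12,24)
BLT L2: taken
after AND r3, r3, #6: r3=2&6=2
after ADD r5, r5, #3: r5=12+3=15
CMP r5, #24  (cmp 15,24)
BLT L2: taken
after AND r3, r3, #6: r3=2&6=2
after ADD r5, r5, #3: r5=15+3=18
CMP r5, #24  (cmp 18,24)
BLT L2: taken
after AND r3, r3, #6: r3=2&6=2
after ADD r5, r5, #3: r5=18+3=21
CMP r5, #24  (cmp 21,24)
BLT L2: taken
after AND r3, r3, #6: r3=2&6=2
after ADD r5, r5, #3: r5=21+3=24
CMP r5, #24  (cmp 24,24)
BLT L2: not taken
after ADD r3, r3, #15: r3=2+15=17
halt.

17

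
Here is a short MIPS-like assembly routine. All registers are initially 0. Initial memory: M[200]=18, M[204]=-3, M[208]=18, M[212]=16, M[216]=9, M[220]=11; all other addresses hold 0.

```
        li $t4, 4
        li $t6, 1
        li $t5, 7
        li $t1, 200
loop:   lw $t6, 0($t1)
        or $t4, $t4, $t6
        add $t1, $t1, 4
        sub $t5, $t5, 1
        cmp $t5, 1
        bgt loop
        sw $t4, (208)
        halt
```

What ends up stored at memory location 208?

li $t4, 4 → $t4=4
li $t6, 1 → $t6=1
li $t5, 7 → $t5=7
li $t1, 200 → $t1=200
lw $t6, 0($t1) → $t6=M[200]=18
or $t4, $t4, $t6 → $t4=4|18=22
add $t1, $t1, 4 → $t1=200+4=204
sub $t5, $t5, 1 → $t5=7-1=6
cmp $t5, 1  (cmp 6,1)
bgt loop: taken
lw $t6, 0($t1) → $t6=M[204]=-3
or $t4, $t4, $t6 → $t4=22|(-3)=-1
add $t1, $t1, 4 → $t1=204+4=208
sub $t5, $t5, 1 → $t5=6-1=5
cmp $t5, 1  (cmp 5,1)
bgt loop: taken
lw $t6, 0($t1) → $t6=M[208]=18
or $t4, $t4, $t6 → $t4=(-1)|18=-1
add $t1, $t1, 4 → $t1=208+4=212
sub $t5, $t5, 1 → $t5=5-1=4
cmp $t5, 1  (cmp 4,1)
bgt loop: taken
lw $t6, 0($t1) → $t6=M[212]=16
or $t4, $t4, $t6 → $t4=(-1)|16=-1
add $t1, $t1, 4 → $t1=212+4=216
sub $t5, $t5, 1 → $t5=4-1=3
cmp $t5, 1  (cmp 3,1)
bgt loop: taken
lw $t6, 0($t1) → $t6=M[216]=9
or $t4, $t4, $t6 → $t4=(-1)|9=-1
add $t1, $t1, 4 → $t1=216+4=220
sub $t5, $t5, 1 → $t5=3-1=2
cmp $t5, 1  (cmp 2,1)
bgt loop: taken
lw $t6, 0($t1) → $t6=M[220]=11
or $t4, $t4, $t6 → $t4=(-1)|11=-1
add $t1, $t1, 4 → $t1=220+4=224
sub $t5, $t5, 1 → $t5=2-1=1
cmp $t5, 1  (cmp 1,1)
bgt loop: not taken
sw $t4, (208) → M[208]=-1
halt.

-1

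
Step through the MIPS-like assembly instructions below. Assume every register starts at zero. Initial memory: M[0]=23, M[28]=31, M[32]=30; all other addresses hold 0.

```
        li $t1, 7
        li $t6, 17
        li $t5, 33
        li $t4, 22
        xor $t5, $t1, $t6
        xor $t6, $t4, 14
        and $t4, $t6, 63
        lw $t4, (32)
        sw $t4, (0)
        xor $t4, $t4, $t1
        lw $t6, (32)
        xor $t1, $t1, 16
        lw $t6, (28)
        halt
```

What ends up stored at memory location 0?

30

$t1=7
$t6=17
$t5=33
$t4=22
$t5=7^17=22
$t6=22^14=24
$t4=24&63=24
$t4=M[32]=30
sw $t4, (0) → M[0]=30
$t4=30^7=25
$t6=M[32]=30
$t1=7^16=23
$t6=M[28]=31
halt.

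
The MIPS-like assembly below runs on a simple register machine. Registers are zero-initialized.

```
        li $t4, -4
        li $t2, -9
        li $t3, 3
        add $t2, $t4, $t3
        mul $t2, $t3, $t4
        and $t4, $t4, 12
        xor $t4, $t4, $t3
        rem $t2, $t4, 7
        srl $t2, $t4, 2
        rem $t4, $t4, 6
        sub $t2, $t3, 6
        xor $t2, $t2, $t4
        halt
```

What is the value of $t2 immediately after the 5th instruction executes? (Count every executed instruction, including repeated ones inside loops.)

-12

li $t4, -4 → $t4=-4
li $t2, -9 → $t2=-9
li $t3, 3 → $t3=3
add $t2, $t4, $t3 → $t2=(-4)+3=-1
mul $t2, $t3, $t4 → $t2=3*(-4)=-12
After step 5: $t2 = -12.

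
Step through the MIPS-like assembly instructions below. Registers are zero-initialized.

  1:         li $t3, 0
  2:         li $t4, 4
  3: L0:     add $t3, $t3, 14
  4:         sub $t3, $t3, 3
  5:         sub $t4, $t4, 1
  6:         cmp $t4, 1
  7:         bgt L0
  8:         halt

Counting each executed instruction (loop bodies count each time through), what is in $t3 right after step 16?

33

after li $t3, 0: $t3=0
after li $t4, 4: $t4=4
after add $t3, $t3, 14: $t3=0+14=14
after sub $t3, $t3, 3: $t3=14-3=11
after sub $t4, $t4, 1: $t4=4-1=3
cmp $t4, 1  (cmp 3,1)
bgt L0: taken
after add $t3, $t3, 14: $t3=11+14=25
after sub $t3, $t3, 3: $t3=25-3=22
after sub $t4, $t4, 1: $t4=3-1=2
cmp $t4, 1  (cmp 2,1)
bgt L0: taken
after add $t3, $t3, 14: $t3=22+14=36
after sub $t3, $t3, 3: $t3=36-3=33
after sub $t4, $t4, 1: $t4=2-1=1
cmp $t4, 1  (cmp 1,1)
After step 16: $t3 = 33.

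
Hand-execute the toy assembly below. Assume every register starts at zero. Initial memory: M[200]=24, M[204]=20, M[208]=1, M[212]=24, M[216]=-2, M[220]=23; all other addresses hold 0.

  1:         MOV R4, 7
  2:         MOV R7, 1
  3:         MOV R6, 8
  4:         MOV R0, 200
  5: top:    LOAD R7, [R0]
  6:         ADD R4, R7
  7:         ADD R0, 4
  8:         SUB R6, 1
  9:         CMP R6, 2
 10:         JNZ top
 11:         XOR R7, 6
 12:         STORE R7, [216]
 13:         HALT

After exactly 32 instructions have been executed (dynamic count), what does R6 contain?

R4=7
R7=1
R6=8
R0=200
R7=M[200]=24
R4=7+24=31
R0=200+4=204
R6=8-1=7
CMP R6, 2  (cmp 7,2)
JNZ top: taken
R7=M[204]=20
R4=31+20=51
R0=204+4=208
R6=7-1=6
CMP R6, 2  (cmp 6,2)
JNZ top: taken
R7=M[208]=1
R4=51+1=52
R0=208+4=212
R6=6-1=5
CMP R6, 2  (cmp 5,2)
JNZ top: taken
R7=M[212]=24
R4=52+24=76
R0=212+4=216
R6=5-1=4
CMP R6, 2  (cmp 4,2)
JNZ top: taken
R7=M[216]=-2
R4=76+(-2)=74
R0=216+4=220
R6=4-1=3
After step 32: R6 = 3.

3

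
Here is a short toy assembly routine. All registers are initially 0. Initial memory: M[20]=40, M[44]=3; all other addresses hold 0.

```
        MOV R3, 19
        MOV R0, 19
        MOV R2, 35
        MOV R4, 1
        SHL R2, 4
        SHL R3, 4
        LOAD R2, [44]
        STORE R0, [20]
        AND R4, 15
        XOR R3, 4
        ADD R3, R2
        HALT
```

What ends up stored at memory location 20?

MOV R3, 19 → R3=19
MOV R0, 19 → R0=19
MOV R2, 35 → R2=35
MOV R4, 1 → R4=1
SHL R2, 4 → R2=35<<4=560
SHL R3, 4 → R3=19<<4=304
LOAD R2, [44] → R2=M[44]=3
STORE R0, [20] → M[20]=19
AND R4, 15 → R4=1&15=1
XOR R3, 4 → R3=304^4=308
ADD R3, R2 → R3=308+3=311
halt.

19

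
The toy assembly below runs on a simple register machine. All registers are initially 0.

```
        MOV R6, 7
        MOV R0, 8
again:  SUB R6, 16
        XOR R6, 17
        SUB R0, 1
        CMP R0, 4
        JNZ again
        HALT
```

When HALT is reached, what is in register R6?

-121

after MOV R6, 7: R6=7
after MOV R0, 8: R0=8
after SUB R6, 16: R6=7-16=-9
after XOR R6, 17: R6=(-9)^17=-26
after SUB R0, 1: R0=8-1=7
CMP R0, 4  (cmp 7,4)
JNZ again: taken
after SUB R6, 16: R6=(-26)-16=-42
after XOR R6, 17: R6=(-42)^17=-57
after SUB R0, 1: R0=7-1=6
CMP R0, 4  (cmp 6,4)
JNZ again: taken
after SUB R6, 16: R6=(-57)-16=-73
after XOR R6, 17: R6=(-73)^17=-90
after SUB R0, 1: R0=6-1=5
CMP R0, 4  (cmp 5,4)
JNZ again: taken
after SUB R6, 16: R6=(-90)-16=-106
after XOR R6, 17: R6=(-106)^17=-121
after SUB R0, 1: R0=5-1=4
CMP R0, 4  (cmp 4,4)
JNZ again: not taken
halt.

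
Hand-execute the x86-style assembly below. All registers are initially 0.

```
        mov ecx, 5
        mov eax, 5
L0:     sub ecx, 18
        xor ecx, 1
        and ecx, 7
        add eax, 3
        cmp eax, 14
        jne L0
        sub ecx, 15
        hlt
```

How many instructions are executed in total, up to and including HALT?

22

mov ecx, 5 → ecx=5
mov eax, 5 → eax=5
sub ecx, 18 → ecx=5-18=-13
xor ecx, 1 → ecx=(-13)^1=-14
and ecx, 7 → ecx=(-14)&7=2
add eax, 3 → eax=5+3=8
cmp eax, 14  (cmp 8,14)
jne L0: taken
sub ecx, 18 → ecx=2-18=-16
xor ecx, 1 → ecx=(-16)^1=-15
and ecx, 7 → ecx=(-15)&7=1
add eax, 3 → eax=8+3=11
cmp eax, 14  (cmp 11,14)
jne L0: taken
sub ecx, 18 → ecx=1-18=-17
xor ecx, 1 → ecx=(-17)^1=-18
and ecx, 7 → ecx=(-18)&7=6
add eax, 3 → eax=11+3=14
cmp eax, 14  (cmp 14,14)
jne L0: not taken
sub ecx, 15 → ecx=6-15=-9
halt.
Total executed instructions: 22.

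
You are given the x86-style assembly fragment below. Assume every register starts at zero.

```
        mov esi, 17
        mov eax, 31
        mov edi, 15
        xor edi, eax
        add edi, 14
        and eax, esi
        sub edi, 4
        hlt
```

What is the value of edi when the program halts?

26

esi=17
eax=31
edi=15
edi=15^31=16
edi=16+14=30
eax=31&17=17
edi=30-4=26
halt.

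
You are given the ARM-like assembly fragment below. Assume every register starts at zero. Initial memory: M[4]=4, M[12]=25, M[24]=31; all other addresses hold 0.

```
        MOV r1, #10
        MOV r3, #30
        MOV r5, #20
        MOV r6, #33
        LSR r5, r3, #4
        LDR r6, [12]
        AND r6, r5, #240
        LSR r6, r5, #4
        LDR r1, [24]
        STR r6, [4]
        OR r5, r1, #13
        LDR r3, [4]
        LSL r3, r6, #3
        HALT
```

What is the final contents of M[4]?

after MOV r1, #10: r1=10
after MOV r3, #30: r3=30
after MOV r5, #20: r5=20
after MOV r6, #33: r6=33
after LSR r5, r3, #4: r5=30>>4=1
after LDR r6, [12]: r6=M[12]=25
after AND r6, r5, #240: r6=1&240=0
after LSR r6, r5, #4: r6=1>>4=0
after LDR r1, [24]: r1=M[24]=31
STR r6, [4] → M[4]=0
after OR r5, r1, #13: r5=31|13=31
after LDR r3, [4]: r3=M[4]=0
after LSL r3, r6, #3: r3=0<<3=0
halt.

0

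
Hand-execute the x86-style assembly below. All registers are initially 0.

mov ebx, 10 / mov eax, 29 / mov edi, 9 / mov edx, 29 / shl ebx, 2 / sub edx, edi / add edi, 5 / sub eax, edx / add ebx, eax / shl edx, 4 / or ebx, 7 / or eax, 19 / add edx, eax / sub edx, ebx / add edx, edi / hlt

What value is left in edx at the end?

mov ebx, 10 → ebx=10
mov eax, 29 → eax=29
mov edi, 9 → edi=9
mov edx, 29 → edx=29
shl ebx, 2 → ebx=10<<2=40
sub edx, edi → edx=29-9=20
add edi, 5 → edi=9+5=14
sub eax, edx → eax=29-20=9
add ebx, eax → ebx=40+9=49
shl edx, 4 → edx=20<<4=320
or ebx, 7 → ebx=49|7=55
or eax, 19 → eax=9|19=27
add edx, eax → edx=320+27=347
sub edx, ebx → edx=347-55=292
add edx, edi → edx=292+14=306
halt.

306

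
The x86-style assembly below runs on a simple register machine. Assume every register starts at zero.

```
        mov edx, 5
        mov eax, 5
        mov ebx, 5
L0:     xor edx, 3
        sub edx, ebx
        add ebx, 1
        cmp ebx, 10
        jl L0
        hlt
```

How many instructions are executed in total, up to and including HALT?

after mov edx, 5: edx=5
after mov eax, 5: eax=5
after mov ebx, 5: ebx=5
after xor edx, 3: edx=5^3=6
after sub edx, ebx: edx=6-5=1
after add ebx, 1: ebx=5+1=6
cmp ebx, 10  (cmp 6,10)
jl L0: taken
after xor edx, 3: edx=1^3=2
after sub edx, ebx: edx=2-6=-4
after add ebx, 1: ebx=6+1=7
cmp ebx, 10  (cmp 7,10)
jl L0: taken
after xor edx, 3: edx=(-4)^3=-1
after sub edx, ebx: edx=(-1)-7=-8
after add ebx, 1: ebx=7+1=8
cmp ebx, 10  (cmp 8,10)
jl L0: taken
after xor edx, 3: edx=(-8)^3=-5
after sub edx, ebx: edx=(-5)-8=-13
after add ebx, 1: ebx=8+1=9
cmp ebx, 10  (cmp 9,10)
jl L0: taken
after xor edx, 3: edx=(-13)^3=-16
after sub edx, ebx: edx=(-16)-9=-25
after add ebx, 1: ebx=9+1=10
cmp ebx, 10  (cmp 10,10)
jl L0: not taken
halt.
Total executed instructions: 29.

29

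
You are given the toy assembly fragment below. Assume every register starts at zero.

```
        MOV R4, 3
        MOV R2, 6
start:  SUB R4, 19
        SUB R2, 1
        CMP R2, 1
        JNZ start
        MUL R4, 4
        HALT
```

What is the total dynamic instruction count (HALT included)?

MOV R4, 3 → R4=3
MOV R2, 6 → R2=6
SUB R4, 19 → R4=3-19=-16
SUB R2, 1 → R2=6-1=5
CMP R2, 1  (cmp 5,1)
JNZ start: taken
SUB R4, 19 → R4=(-16)-19=-35
SUB R2, 1 → R2=5-1=4
CMP R2, 1  (cmp 4,1)
JNZ start: taken
SUB R4, 19 → R4=(-35)-19=-54
SUB R2, 1 → R2=4-1=3
CMP R2, 1  (cmp 3,1)
JNZ start: taken
SUB R4, 19 → R4=(-54)-19=-73
SUB R2, 1 → R2=3-1=2
CMP R2, 1  (cmp 2,1)
JNZ start: taken
SUB R4, 19 → R4=(-73)-19=-92
SUB R2, 1 → R2=2-1=1
CMP R2, 1  (cmp 1,1)
JNZ start: not taken
MUL R4, 4 → R4=(-92)*4=-368
halt.
Total executed instructions: 24.

24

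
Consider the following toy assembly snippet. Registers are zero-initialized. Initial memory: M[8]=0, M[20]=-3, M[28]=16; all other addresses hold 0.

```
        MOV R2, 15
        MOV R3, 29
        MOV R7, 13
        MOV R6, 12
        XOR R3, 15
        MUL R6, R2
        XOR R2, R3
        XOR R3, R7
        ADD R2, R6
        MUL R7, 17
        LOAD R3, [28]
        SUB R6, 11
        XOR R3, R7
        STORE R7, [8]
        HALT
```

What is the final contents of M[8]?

after MOV R2, 15: R2=15
after MOV R3, 29: R3=29
after MOV R7, 13: R7=13
after MOV R6, 12: R6=12
after XOR R3, 15: R3=29^15=18
after MUL R6, R2: R6=12*15=180
after XOR R2, R3: R2=15^18=29
after XOR R3, R7: R3=18^13=31
after ADD R2, R6: R2=29+180=209
after MUL R7, 17: R7=13*17=221
after LOAD R3, [28]: R3=M[28]=16
after SUB R6, 11: R6=180-11=169
after XOR R3, R7: R3=16^221=205
STORE R7, [8] → M[8]=221
halt.

221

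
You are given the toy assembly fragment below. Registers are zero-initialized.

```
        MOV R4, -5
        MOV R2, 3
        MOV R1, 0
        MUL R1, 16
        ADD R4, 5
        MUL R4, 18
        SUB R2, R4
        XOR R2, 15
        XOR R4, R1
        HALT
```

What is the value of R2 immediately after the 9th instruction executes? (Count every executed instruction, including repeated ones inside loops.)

MOV R4, -5 → R4=-5
MOV R2, 3 → R2=3
MOV R1, 0 → R1=0
MUL R1, 16 → R1=0*16=0
ADD R4, 5 → R4=(-5)+5=0
MUL R4, 18 → R4=0*18=0
SUB R2, R4 → R2=3-0=3
XOR R2, 15 → R2=3^15=12
XOR R4, R1 → R4=0^0=0
After step 9: R2 = 12.

12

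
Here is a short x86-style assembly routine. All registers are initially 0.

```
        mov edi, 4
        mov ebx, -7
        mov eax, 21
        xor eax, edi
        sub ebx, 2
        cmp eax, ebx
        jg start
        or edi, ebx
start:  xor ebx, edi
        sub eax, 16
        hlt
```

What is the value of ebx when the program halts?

-13

mov edi, 4 → edi=4
mov ebx, -7 → ebx=-7
mov eax, 21 → eax=21
xor eax, edi → eax=21^4=17
sub ebx, 2 → ebx=(-7)-2=-9
cmp eax, ebx  (cmp 17,-9)
jg start: taken
xor ebx, edi → ebx=(-9)^4=-13
sub eax, 16 → eax=17-16=1
halt.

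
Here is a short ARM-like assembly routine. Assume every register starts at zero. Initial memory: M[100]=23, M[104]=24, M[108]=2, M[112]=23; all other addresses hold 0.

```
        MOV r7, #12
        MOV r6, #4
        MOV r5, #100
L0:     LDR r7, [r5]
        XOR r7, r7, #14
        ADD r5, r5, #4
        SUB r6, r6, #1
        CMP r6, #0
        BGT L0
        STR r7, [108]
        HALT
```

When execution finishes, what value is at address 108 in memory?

25

after MOV r7, #12: r7=12
after MOV r6, #4: r6=4
after MOV r5, #100: r5=100
after LDR r7, [r5]: r7=M[100]=23
after XOR r7, r7, #14: r7=23^14=25
after ADD r5, r5, #4: r5=100+4=104
after SUB r6, r6, #1: r6=4-1=3
CMP r6, #0  (cmp 3,0)
BGT L0: taken
after LDR r7, [r5]: r7=M[104]=24
after XOR r7, r7, #14: r7=24^14=22
after ADD r5, r5, #4: r5=104+4=108
after SUB r6, r6, #1: r6=3-1=2
CMP r6, #0  (cmp 2,0)
BGT L0: taken
after LDR r7, [r5]: r7=M[108]=2
after XOR r7, r7, #14: r7=2^14=12
after ADD r5, r5, #4: r5=108+4=112
after SUB r6, r6, #1: r6=2-1=1
CMP r6, #0  (cmp 1,0)
BGT L0: taken
after LDR r7, [r5]: r7=M[112]=23
after XOR r7, r7, #14: r7=23^14=25
after ADD r5, r5, #4: r5=112+4=116
after SUB r6, r6, #1: r6=1-1=0
CMP r6, #0  (cmp 0,0)
BGT L0: not taken
STR r7, [108] → M[108]=25
halt.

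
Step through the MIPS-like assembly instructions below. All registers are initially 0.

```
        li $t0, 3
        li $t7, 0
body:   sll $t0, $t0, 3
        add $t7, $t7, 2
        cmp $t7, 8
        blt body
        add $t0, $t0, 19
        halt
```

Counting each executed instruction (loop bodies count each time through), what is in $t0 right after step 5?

24

$t0=3
$t7=0
$t0=3<<3=24
$t7=0+2=2
cmp $t7, 8  (cmp 2,8)
After step 5: $t0 = 24.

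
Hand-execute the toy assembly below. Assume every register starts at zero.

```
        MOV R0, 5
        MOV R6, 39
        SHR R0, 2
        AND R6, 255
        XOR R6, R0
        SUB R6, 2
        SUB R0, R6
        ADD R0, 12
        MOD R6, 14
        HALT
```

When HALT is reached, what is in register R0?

-23

R0=5
R6=39
R0=5>>2=1
R6=39&255=39
R6=39^1=38
R6=38-2=36
R0=1-36=-35
R0=(-35)+12=-23
R6=36%14=8
halt.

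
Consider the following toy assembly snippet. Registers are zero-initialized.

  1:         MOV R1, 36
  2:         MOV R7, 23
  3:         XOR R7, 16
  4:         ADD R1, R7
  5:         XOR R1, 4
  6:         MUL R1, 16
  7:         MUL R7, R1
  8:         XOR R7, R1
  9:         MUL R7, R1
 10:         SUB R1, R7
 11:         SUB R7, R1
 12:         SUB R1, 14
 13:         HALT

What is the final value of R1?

MOV R1, 36 → R1=36
MOV R7, 23 → R7=23
XOR R7, 16 → R7=23^16=7
ADD R1, R7 → R1=36+7=43
XOR R1, 4 → R1=43^4=47
MUL R1, 16 → R1=47*16=752
MUL R7, R1 → R7=7*752=5264
XOR R7, R1 → R7=5264^752=5728
MUL R7, R1 → R7=5728*752=4307456
SUB R1, R7 → R1=752-4307456=-4306704
SUB R7, R1 → R7=4307456-(-4306704)=8614160
SUB R1, 14 → R1=(-4306704)-14=-4306718
halt.

-4306718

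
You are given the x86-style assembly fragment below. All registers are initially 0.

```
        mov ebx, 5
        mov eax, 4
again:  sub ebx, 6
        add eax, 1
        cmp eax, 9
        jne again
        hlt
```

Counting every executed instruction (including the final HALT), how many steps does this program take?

ebx=5
eax=4
ebx=5-6=-1
eax=4+1=5
cmp eax, 9  (cmp 5,9)
jne again: taken
ebx=(-1)-6=-7
eax=5+1=6
cmp eax, 9  (cmp 6,9)
jne again: taken
ebx=(-7)-6=-13
eax=6+1=7
cmp eax, 9  (cmp 7,9)
jne again: taken
ebx=(-13)-6=-19
eax=7+1=8
cmp eax, 9  (cmp 8,9)
jne again: taken
ebx=(-19)-6=-25
eax=8+1=9
cmp eax, 9  (cmp 9,9)
jne again: not taken
halt.
Total executed instructions: 23.

23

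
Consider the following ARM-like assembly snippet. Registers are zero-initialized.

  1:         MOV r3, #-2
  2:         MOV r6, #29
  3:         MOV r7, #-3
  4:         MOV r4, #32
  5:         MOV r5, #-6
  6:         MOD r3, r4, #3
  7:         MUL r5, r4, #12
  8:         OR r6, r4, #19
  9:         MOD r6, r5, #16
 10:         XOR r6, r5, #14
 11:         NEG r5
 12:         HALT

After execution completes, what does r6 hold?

398

after MOV r3, #-2: r3=-2
after MOV r6, #29: r6=29
after MOV r7, #-3: r7=-3
after MOV r4, #32: r4=32
after MOV r5, #-6: r5=-6
after MOD r3, r4, #3: r3=32%3=2
after MUL r5, r4, #12: r5=32*12=384
after OR r6, r4, #19: r6=32|19=51
after MOD r6, r5, #16: r6=384%16=0
after XOR r6, r5, #14: r6=384^14=398
after NEG r5: r5=-(384)=-384
halt.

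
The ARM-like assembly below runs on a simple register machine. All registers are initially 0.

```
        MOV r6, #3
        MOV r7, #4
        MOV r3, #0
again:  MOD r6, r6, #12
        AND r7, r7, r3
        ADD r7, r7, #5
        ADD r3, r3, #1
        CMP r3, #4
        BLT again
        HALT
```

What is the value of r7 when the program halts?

r6=3
r7=4
r3=0
r6=3%12=3
r7=4&0=0
r7=0+5=5
r3=0+1=1
CMP r3, #4  (cmp 1,4)
BLT again: taken
r6=3%12=3
r7=5&1=1
r7=1+5=6
r3=1+1=2
CMP r3, #4  (cmp 2,4)
BLT again: taken
r6=3%12=3
r7=6&2=2
r7=2+5=7
r3=2+1=3
CMP r3, #4  (cmp 3,4)
BLT again: taken
r6=3%12=3
r7=7&3=3
r7=3+5=8
r3=3+1=4
CMP r3, #4  (cmp 4,4)
BLT again: not taken
halt.

8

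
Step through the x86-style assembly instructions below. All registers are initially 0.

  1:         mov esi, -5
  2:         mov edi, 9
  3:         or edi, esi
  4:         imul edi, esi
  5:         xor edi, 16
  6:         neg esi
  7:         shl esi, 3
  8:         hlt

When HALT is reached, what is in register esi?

esi=-5
edi=9
edi=9|(-5)=-5
edi=(-5)*(-5)=25
edi=25^16=9
esi=-(-5)=5
esi=5<<3=40
halt.

40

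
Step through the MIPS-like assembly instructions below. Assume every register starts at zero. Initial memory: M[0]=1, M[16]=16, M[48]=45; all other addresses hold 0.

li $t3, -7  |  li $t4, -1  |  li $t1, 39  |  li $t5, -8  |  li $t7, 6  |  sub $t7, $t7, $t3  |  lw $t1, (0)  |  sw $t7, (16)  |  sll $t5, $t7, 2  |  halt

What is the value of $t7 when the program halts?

13

after li $t3, -7: $t3=-7
after li $t4, -1: $t4=-1
after li $t1, 39: $t1=39
after li $t5, -8: $t5=-8
after li $t7, 6: $t7=6
after sub $t7, $t7, $t3: $t7=6-(-7)=13
after lw $t1, (0): $t1=M[0]=1
sw $t7, (16) → M[16]=13
after sll $t5, $t7, 2: $t5=13<<2=52
halt.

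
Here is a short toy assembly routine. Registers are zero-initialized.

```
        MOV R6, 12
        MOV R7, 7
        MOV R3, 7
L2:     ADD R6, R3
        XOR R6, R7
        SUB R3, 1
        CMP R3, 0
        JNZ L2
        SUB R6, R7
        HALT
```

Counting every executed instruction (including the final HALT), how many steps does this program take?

R6=12
R7=7
R3=7
R6=12+7=19
R6=19^7=20
R3=7-1=6
CMP R3, 0  (cmp 6,0)
JNZ L2: taken
R6=20+6=26
R6=26^7=29
R3=6-1=5
CMP R3, 0  (cmp 5,0)
JNZ L2: taken
R6=29+5=34
R6=34^7=37
R3=5-1=4
CMP R3, 0  (cmp 4,0)
JNZ L2: taken
R6=37+4=41
R6=41^7=46
R3=4-1=3
CMP R3, 0  (cmp 3,0)
JNZ L2: taken
R6=46+3=49
R6=49^7=54
R3=3-1=2
CMP R3, 0  (cmp 2,0)
JNZ L2: taken
R6=54+2=56
R6=56^7=63
R3=2-1=1
CMP R3, 0  (cmp 1,0)
JNZ L2: taken
R6=63+1=64
R6=64^7=71
R3=1-1=0
CMP R3, 0  (cmp 0,0)
JNZ L2: not taken
R6=71-7=64
halt.
Total executed instructions: 40.

40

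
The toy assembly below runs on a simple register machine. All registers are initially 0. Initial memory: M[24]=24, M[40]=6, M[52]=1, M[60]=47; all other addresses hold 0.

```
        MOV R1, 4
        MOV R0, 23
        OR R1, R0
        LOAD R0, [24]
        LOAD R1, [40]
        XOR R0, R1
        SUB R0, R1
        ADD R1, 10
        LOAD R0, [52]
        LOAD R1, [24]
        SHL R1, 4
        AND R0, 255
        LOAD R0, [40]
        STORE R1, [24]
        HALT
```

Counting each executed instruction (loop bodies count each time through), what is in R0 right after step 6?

MOV R1, 4 → R1=4
MOV R0, 23 → R0=23
OR R1, R0 → R1=4|23=23
LOAD R0, [24] → R0=M[24]=24
LOAD R1, [40] → R1=M[40]=6
XOR R0, R1 → R0=24^6=30
After step 6: R0 = 30.

30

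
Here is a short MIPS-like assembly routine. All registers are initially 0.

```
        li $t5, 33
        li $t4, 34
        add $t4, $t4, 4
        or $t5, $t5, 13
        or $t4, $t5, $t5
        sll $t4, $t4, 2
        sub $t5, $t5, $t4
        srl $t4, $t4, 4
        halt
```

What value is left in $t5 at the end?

li $t5, 33 → $t5=33
li $t4, 34 → $t4=34
add $t4, $t4, 4 → $t4=34+4=38
or $t5, $t5, 13 → $t5=33|13=45
or $t4, $t5, $t5 → $t4=45|45=45
sll $t4, $t4, 2 → $t4=45<<2=180
sub $t5, $t5, $t4 → $t5=45-180=-135
srl $t4, $t4, 4 → $t4=180>>4=11
halt.

-135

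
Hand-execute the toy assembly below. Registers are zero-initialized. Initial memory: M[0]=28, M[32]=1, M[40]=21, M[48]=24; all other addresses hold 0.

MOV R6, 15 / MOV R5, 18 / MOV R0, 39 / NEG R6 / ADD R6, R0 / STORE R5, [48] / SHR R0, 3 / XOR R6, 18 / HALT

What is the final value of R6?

MOV R6, 15 → R6=15
MOV R5, 18 → R5=18
MOV R0, 39 → R0=39
NEG R6 → R6=-(15)=-15
ADD R6, R0 → R6=(-15)+39=24
STORE R5, [48] → M[48]=18
SHR R0, 3 → R0=39>>3=4
XOR R6, 18 → R6=24^18=10
halt.

10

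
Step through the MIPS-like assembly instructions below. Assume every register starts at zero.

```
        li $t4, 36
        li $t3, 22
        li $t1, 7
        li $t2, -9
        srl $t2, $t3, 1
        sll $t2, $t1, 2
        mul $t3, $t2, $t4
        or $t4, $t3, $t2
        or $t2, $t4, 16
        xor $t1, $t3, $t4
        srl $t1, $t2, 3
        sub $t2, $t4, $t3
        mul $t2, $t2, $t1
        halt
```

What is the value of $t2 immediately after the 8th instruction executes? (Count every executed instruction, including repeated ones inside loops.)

28

after li $t4, 36: $t4=36
after li $t3, 22: $t3=22
after li $t1, 7: $t1=7
after li $t2, -9: $t2=-9
after srl $t2, $t3, 1: $t2=22>>1=11
after sll $t2, $t1, 2: $t2=7<<2=28
after mul $t3, $t2, $t4: $t3=28*36=1008
after or $t4, $t3, $t2: $t4=1008|28=1020
After step 8: $t2 = 28.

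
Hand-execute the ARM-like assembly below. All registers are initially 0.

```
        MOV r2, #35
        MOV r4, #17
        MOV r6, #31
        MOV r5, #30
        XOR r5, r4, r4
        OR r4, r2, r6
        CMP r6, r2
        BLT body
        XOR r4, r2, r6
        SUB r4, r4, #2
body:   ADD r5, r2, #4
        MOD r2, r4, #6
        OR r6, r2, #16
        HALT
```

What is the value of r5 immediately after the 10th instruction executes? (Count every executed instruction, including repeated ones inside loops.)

39

r2=35
r4=17
r6=31
r5=30
r5=17^17=0
r4=35|31=63
CMP r6, r2  (cmp 31,35)
BLT body: taken
r5=35+4=39
r2=63%6=3
After step 10: r5 = 39.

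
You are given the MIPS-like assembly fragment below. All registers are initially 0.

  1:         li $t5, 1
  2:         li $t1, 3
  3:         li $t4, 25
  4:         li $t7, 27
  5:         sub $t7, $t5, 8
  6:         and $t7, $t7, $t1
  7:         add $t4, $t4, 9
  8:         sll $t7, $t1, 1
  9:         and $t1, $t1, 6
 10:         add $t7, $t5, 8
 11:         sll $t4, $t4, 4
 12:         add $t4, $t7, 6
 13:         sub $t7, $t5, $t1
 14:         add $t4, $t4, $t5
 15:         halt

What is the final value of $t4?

16

$t5=1
$t1=3
$t4=25
$t7=27
$t7=1-8=-7
$t7=(-7)&3=1
$t4=25+9=34
$t7=3<<1=6
$t1=3&6=2
$t7=1+8=9
$t4=34<<4=544
$t4=9+6=15
$t7=1-2=-1
$t4=15+1=16
halt.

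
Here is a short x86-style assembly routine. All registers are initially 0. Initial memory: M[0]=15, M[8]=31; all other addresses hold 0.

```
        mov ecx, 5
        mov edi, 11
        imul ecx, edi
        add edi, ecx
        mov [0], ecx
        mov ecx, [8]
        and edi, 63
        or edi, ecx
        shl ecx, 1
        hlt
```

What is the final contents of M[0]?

55

mov ecx, 5 → ecx=5
mov edi, 11 → edi=11
imul ecx, edi → ecx=5*11=55
add edi, ecx → edi=11+55=66
mov [0], ecx → M[0]=55
mov ecx, [8] → ecx=M[8]=31
and edi, 63 → edi=66&63=2
or edi, ecx → edi=2|31=31
shl ecx, 1 → ecx=31<<1=62
halt.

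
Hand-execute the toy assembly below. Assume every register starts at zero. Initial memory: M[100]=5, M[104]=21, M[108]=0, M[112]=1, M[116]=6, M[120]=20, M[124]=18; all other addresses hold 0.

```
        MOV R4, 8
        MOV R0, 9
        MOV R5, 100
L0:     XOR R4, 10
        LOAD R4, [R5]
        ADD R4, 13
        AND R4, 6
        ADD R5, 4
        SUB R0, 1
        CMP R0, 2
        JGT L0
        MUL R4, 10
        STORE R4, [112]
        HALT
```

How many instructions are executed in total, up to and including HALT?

after MOV R4, 8: R4=8
after MOV R0, 9: R0=9
after MOV R5, 100: R5=100
after XOR R4, 10: R4=8^10=2
after LOAD R4, [R5]: R4=M[100]=5
after ADD R4, 13: R4=5+13=18
after AND R4, 6: R4=18&6=2
after ADD R5, 4: R5=100+4=104
after SUB R0, 1: R0=9-1=8
CMP R0, 2  (cmp 8,2)
JGT L0: taken
after XOR R4, 10: R4=2^10=8
after LOAD R4, [R5]: R4=M[104]=21
after ADD R4, 13: R4=21+13=34
after AND R4, 6: R4=34&6=2
after ADD R5, 4: R5=104+4=108
after SUB R0, 1: R0=8-1=7
CMP R0, 2  (cmp 7,2)
JGT L0: taken
after XOR R4, 10: R4=2^10=8
after LOAD R4, [R5]: R4=M[108]=0
after ADD R4, 13: R4=0+13=13
after AND R4, 6: R4=13&6=4
after ADD R5, 4: R5=108+4=112
after SUB R0, 1: R0=7-1=6
CMP R0, 2  (cmp 6,2)
JGT L0: taken
after XOR R4, 10: R4=4^10=14
after LOAD R4, [R5]: R4=M[112]=1
after ADD R4, 13: R4=1+13=14
after AND R4, 6: R4=14&6=6
after ADD R5, 4: R5=112+4=116
after SUB R0, 1: R0=6-1=5
CMP R0, 2  (cmp 5,2)
JGT L0: taken
after XOR R4, 10: R4=6^10=12
after LOAD R4, [R5]: R4=M[116]=6
after ADD R4, 13: R4=6+13=19
after AND R4, 6: R4=19&6=2
after ADD R5, 4: R5=116+4=120
after SUB R0, 1: R0=5-1=4
CMP R0, 2  (cmp 4,2)
JGT L0: taken
after XOR R4, 10: R4=2^10=8
after LOAD R4, [R5]: R4=M[120]=20
after ADD R4, 13: R4=20+13=33
after AND R4, 6: R4=33&6=0
after ADD R5, 4: R5=120+4=124
after SUB R0, 1: R0=4-1=3
CMP R0, 2  (cmp 3,2)
JGT L0: taken
after XOR R4, 10: R4=0^10=10
after LOAD R4, [R5]: R4=M[124]=18
after ADD R4, 13: R4=18+13=31
after AND R4, 6: R4=31&6=6
after ADD R5, 4: R5=124+4=128
after SUB R0, 1: R0=3-1=2
CMP R0, 2  (cmp 2,2)
JGT L0: not taken
after MUL R4, 10: R4=6*10=60
STORE R4, [112] → M[112]=60
halt.
Total executed instructions: 62.

62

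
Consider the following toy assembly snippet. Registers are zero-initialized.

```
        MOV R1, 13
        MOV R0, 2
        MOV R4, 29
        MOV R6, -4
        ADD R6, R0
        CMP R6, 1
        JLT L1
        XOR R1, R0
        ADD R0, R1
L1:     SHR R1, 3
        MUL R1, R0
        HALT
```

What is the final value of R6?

R1=13
R0=2
R4=29
R6=-4
R6=(-4)+2=-2
CMP R6, 1  (cmp -2,1)
JLT L1: taken
R1=13>>3=1
R1=1*2=2
halt.

-2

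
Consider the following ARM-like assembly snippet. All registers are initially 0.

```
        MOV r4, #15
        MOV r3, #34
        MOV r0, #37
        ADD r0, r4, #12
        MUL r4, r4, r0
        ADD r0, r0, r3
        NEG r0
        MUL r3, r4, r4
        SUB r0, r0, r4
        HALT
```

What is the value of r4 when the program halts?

MOV r4, #15 → r4=15
MOV r3, #34 → r3=34
MOV r0, #37 → r0=37
ADD r0, r4, #12 → r0=15+12=27
MUL r4, r4, r0 → r4=15*27=405
ADD r0, r0, r3 → r0=27+34=61
NEG r0 → r0=-(61)=-61
MUL r3, r4, r4 → r3=405*405=164025
SUB r0, r0, r4 → r0=(-61)-405=-466
halt.

405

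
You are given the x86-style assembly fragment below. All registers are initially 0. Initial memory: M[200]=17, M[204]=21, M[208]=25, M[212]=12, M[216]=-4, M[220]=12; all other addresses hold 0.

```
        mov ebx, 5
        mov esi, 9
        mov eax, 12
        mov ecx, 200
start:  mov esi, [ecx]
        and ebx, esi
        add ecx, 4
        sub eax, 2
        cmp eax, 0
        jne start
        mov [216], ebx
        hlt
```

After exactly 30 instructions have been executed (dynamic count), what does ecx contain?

216

ebx=5
esi=9
eax=12
ecx=200
esi=M[200]=17
ebx=5&17=1
ecx=200+4=204
eax=12-2=10
cmp eax, 0  (cmp 10,0)
jne start: taken
esi=M[204]=21
ebx=1&21=1
ecx=204+4=208
eax=10-2=8
cmp eax, 0  (cmp 8,0)
jne start: taken
esi=M[208]=25
ebx=1&25=1
ecx=208+4=212
eax=8-2=6
cmp eax, 0  (cmp 6,0)
jne start: taken
esi=M[212]=12
ebx=1&12=0
ecx=212+4=216
eax=6-2=4
cmp eax, 0  (cmp 4,0)
jne start: taken
esi=M[216]=-4
ebx=0&(-4)=0
After step 30: ecx = 216.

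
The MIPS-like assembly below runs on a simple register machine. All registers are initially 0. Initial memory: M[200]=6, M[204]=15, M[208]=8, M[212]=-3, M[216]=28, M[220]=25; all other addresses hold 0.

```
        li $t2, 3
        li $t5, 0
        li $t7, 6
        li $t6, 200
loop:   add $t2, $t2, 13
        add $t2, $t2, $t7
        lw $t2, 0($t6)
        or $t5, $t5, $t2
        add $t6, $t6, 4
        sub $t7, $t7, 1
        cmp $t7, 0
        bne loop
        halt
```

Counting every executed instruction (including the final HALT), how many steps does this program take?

53

after li $t2, 3: $t2=3
after li $t5, 0: $t5=0
after li $t7, 6: $t7=6
after li $t6, 200: $t6=200
after add $t2, $t2, 13: $t2=3+13=16
after add $t2, $t2, $t7: $t2=16+6=22
after lw $t2, 0($t6): $t2=M[200]=6
after or $t5, $t5, $t2: $t5=0|6=6
after add $t6, $t6, 4: $t6=200+4=204
after sub $t7, $t7, 1: $t7=6-1=5
cmp $t7, 0  (cmp 5,0)
bne loop: taken
after add $t2, $t2, 13: $t2=6+13=19
after add $t2, $t2, $t7: $t2=19+5=24
after lw $t2, 0($t6): $t2=M[204]=15
after or $t5, $t5, $t2: $t5=6|15=15
after add $t6, $t6, 4: $t6=204+4=208
after sub $t7, $t7, 1: $t7=5-1=4
cmp $t7, 0  (cmp 4,0)
bne loop: taken
after add $t2, $t2, 13: $t2=15+13=28
after add $t2, $t2, $t7: $t2=28+4=32
after lw $t2, 0($t6): $t2=M[208]=8
after or $t5, $t5, $t2: $t5=15|8=15
after add $t6, $t6, 4: $t6=208+4=212
after sub $t7, $t7, 1: $t7=4-1=3
cmp $t7, 0  (cmp 3,0)
bne loop: taken
after add $t2, $t2, 13: $t2=8+13=21
after add $t2, $t2, $t7: $t2=21+3=24
after lw $t2, 0($t6): $t2=M[212]=-3
after or $t5, $t5, $t2: $t5=15|(-3)=-1
after add $t6, $t6, 4: $t6=212+4=216
after sub $t7, $t7, 1: $t7=3-1=2
cmp $t7, 0  (cmp 2,0)
bne loop: taken
after add $t2, $t2, 13: $t2=(-3)+13=10
after add $t2, $t2, $t7: $t2=10+2=12
after lw $t2, 0($t6): $t2=M[216]=28
after or $t5, $t5, $t2: $t5=(-1)|28=-1
after add $t6, $t6, 4: $t6=216+4=220
after sub $t7, $t7, 1: $t7=2-1=1
cmp $t7, 0  (cmp 1,0)
bne loop: taken
after add $t2, $t2, 13: $t2=28+13=41
after add $t2, $t2, $t7: $t2=41+1=42
after lw $t2, 0($t6): $t2=M[220]=25
after or $t5, $t5, $t2: $t5=(-1)|25=-1
after add $t6, $t6, 4: $t6=220+4=224
after sub $t7, $t7, 1: $t7=1-1=0
cmp $t7, 0  (cmp 0,0)
bne loop: not taken
halt.
Total executed instructions: 53.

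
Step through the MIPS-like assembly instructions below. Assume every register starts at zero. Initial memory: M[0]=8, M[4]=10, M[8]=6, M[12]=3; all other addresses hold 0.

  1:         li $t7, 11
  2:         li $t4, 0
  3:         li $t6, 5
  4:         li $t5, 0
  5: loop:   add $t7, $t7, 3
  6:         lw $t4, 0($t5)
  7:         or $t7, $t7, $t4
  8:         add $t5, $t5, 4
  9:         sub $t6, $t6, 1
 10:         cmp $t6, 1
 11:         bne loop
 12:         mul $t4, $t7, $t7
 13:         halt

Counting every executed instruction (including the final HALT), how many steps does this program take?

34

$t7=11
$t4=0
$t6=5
$t5=0
$t7=11+3=14
$t4=M[0]=8
$t7=14|8=14
$t5=0+4=4
$t6=5-1=4
cmp $t6, 1  (cmp 4,1)
bne loop: taken
$t7=14+3=17
$t4=M[4]=10
$t7=17|10=27
$t5=4+4=8
$t6=4-1=3
cmp $t6, 1  (cmp 3,1)
bne loop: taken
$t7=27+3=30
$t4=M[8]=6
$t7=30|6=30
$t5=8+4=12
$t6=3-1=2
cmp $t6, 1  (cmp 2,1)
bne loop: taken
$t7=30+3=33
$t4=M[12]=3
$t7=33|3=35
$t5=12+4=16
$t6=2-1=1
cmp $t6, 1  (cmp 1,1)
bne loop: not taken
$t4=35*35=1225
halt.
Total executed instructions: 34.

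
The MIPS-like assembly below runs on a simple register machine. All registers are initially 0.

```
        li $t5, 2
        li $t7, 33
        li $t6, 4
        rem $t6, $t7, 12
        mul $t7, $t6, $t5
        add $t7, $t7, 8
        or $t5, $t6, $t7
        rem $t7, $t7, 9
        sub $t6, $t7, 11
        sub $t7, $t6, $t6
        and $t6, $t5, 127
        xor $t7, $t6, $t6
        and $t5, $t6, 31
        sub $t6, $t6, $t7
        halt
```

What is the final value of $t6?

li $t5, 2 → $t5=2
li $t7, 33 → $t7=33
li $t6, 4 → $t6=4
rem $t6, $t7, 12 → $t6=33%12=9
mul $t7, $t6, $t5 → $t7=9*2=18
add $t7, $t7, 8 → $t7=18+8=26
or $t5, $t6, $t7 → $t5=9|26=27
rem $t7, $t7, 9 → $t7=26%9=8
sub $t6, $t7, 11 → $t6=8-11=-3
sub $t7, $t6, $t6 → $t7=(-3)-(-3)=0
and $t6, $t5, 127 → $t6=27&127=27
xor $t7, $t6, $t6 → $t7=27^27=0
and $t5, $t6, 31 → $t5=27&31=27
sub $t6, $t6, $t7 → $t6=27-0=27
halt.

27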